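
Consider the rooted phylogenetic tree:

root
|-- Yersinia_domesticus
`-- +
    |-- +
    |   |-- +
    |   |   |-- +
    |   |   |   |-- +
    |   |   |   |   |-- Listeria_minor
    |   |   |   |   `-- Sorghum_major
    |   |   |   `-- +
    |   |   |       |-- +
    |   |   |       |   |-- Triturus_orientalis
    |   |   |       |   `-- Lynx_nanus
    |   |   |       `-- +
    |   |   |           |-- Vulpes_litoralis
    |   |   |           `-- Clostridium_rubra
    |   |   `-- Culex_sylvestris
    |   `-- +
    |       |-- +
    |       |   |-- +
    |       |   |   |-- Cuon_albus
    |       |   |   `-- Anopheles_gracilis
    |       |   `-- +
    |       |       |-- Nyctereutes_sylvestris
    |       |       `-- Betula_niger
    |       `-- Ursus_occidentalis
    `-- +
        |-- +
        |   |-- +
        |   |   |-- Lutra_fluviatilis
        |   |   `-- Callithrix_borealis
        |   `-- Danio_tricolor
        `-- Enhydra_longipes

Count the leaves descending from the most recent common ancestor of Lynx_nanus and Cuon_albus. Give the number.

The MRCA of Lynx_nanus and Cuon_albus is the node subtending ((((Listeria_minor,Sorghum_major),((Triturus_orientalis,Lynx_nanus),(Vulpes_litoralis,Clostridium_rubra))),Culex_sylvestris),(((Cuon_albus,Anopheles_gracilis),(Nyctereutes_sylvestris,Betula_niger)),Ursus_occidentalis)).
That clade contains 12 terminal taxa: Anopheles_gracilis, Betula_niger, Clostridium_rubra, Culex_sylvestris, Cuon_albus, Listeria_minor, Lynx_nanus, Nyctereutes_sylvestris, Sorghum_major, Triturus_orientalis, Ursus_occidentalis, Vulpes_litoralis.

12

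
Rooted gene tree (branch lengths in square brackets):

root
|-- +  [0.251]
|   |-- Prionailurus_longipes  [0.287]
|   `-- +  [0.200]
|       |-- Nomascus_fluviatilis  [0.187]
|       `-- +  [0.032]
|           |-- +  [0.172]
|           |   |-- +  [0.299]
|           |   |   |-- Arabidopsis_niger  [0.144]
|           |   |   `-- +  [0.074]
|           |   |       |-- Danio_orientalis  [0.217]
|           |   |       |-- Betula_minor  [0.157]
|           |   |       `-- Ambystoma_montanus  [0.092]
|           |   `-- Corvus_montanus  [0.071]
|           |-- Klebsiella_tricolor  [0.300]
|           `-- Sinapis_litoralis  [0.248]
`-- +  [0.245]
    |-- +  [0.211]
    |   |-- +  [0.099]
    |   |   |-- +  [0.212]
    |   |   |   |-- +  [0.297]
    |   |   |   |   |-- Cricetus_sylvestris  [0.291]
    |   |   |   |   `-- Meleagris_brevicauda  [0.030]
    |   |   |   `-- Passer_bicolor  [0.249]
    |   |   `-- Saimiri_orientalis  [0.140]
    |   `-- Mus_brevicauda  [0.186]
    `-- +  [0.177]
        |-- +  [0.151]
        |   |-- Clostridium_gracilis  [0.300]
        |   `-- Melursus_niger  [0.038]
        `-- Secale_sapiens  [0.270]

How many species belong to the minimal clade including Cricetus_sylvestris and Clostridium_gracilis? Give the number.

8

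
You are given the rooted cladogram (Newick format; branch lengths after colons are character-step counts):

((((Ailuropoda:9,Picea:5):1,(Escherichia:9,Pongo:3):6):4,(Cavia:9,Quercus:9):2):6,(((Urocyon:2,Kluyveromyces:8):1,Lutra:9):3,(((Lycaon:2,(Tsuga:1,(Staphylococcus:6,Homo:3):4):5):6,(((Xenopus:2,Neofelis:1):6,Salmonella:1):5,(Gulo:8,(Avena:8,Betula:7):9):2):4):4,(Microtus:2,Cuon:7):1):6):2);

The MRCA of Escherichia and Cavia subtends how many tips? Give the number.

6

The MRCA of Escherichia and Cavia is the node subtending (((Ailuropoda,Picea),(Escherichia,Pongo)),(Cavia,Quercus)).
That clade contains 6 terminal taxa: Ailuropoda, Cavia, Escherichia, Picea, Pongo, Quercus.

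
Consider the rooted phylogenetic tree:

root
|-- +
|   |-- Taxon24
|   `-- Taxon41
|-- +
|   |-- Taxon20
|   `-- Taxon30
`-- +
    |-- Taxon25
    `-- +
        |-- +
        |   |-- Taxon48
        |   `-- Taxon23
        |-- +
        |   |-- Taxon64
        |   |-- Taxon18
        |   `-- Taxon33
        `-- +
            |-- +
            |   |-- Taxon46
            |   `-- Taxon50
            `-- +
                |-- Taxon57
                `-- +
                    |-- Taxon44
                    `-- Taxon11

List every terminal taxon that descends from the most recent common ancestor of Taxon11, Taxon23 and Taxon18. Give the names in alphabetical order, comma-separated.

Taxon11, Taxon18, Taxon23, Taxon33, Taxon44, Taxon46, Taxon48, Taxon50, Taxon57, Taxon64

Tracing Taxon11: it sits inside (Taxon44,Taxon11).
Tracing Taxon23: it sits inside (Taxon48,Taxon23).
Tracing Taxon18: it sits inside (Taxon64,Taxon18,Taxon33).
The smallest clade enclosing all 3 is ((Taxon48,Taxon23),(Taxon64,Taxon18,Taxon33),((Taxon46,Taxon50),(Taxon57,(Taxon44,Taxon11)))); the answer is its 10 terminal taxa in alphabetical order.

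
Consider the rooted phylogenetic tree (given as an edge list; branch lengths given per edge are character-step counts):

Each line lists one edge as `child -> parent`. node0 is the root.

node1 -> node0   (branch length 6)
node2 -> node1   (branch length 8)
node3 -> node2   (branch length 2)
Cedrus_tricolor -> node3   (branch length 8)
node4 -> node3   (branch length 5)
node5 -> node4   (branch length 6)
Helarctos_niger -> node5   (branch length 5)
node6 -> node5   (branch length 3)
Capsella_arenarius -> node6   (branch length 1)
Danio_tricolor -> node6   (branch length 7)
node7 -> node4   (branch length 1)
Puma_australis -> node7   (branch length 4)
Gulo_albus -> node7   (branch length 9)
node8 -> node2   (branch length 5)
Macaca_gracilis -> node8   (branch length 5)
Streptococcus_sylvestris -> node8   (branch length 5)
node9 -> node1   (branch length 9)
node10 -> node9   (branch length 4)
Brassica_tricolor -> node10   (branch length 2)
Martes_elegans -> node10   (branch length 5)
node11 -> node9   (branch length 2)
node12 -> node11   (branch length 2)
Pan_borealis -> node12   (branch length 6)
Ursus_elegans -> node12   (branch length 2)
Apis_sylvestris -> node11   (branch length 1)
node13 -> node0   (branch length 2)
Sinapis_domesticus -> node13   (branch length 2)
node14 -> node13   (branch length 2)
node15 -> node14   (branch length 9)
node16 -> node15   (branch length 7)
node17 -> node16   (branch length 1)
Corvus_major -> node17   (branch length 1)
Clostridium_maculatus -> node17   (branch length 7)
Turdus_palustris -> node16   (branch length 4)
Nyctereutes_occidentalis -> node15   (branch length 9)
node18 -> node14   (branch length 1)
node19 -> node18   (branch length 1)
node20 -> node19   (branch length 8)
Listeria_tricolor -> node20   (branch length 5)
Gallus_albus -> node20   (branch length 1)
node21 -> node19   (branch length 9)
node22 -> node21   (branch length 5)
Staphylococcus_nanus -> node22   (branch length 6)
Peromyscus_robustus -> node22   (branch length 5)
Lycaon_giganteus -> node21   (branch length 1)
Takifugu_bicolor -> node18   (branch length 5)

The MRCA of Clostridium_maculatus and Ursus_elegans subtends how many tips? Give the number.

The MRCA of Clostridium_maculatus and Ursus_elegans is the root, so the clade is the entire tree.
That clade contains 24 terminal taxa: Apis_sylvestris, Brassica_tricolor, Capsella_arenarius, Cedrus_tricolor, Clostridium_maculatus, Corvus_major, Danio_tricolor, Gallus_albus, Gulo_albus, Helarctos_niger, Listeria_tricolor, Lycaon_giganteus, Macaca_gracilis, Martes_elegans, Nyctereutes_occidentalis, Pan_borealis, Peromyscus_robustus, Puma_australis, Sinapis_domesticus, Staphylococcus_nanus, Streptococcus_sylvestris, Takifugu_bicolor, Turdus_palustris, Ursus_elegans.

24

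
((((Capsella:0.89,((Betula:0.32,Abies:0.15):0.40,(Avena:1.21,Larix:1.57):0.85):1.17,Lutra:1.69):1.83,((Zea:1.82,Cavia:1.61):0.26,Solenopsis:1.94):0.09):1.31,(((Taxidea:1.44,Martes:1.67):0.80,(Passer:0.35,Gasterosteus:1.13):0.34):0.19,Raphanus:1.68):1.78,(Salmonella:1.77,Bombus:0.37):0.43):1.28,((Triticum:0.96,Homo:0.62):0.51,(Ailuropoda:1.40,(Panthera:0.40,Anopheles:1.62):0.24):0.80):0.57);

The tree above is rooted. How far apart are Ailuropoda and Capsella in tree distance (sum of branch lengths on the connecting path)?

8.08

The path runs Ailuropoda → … → MRCA → … → Capsella; the MRCA is the root of the tree.
Branch lengths along that path: 1.40 + 0.80 + 0.57 + 1.28 + 1.31 + 1.83 + 0.89 = 8.08.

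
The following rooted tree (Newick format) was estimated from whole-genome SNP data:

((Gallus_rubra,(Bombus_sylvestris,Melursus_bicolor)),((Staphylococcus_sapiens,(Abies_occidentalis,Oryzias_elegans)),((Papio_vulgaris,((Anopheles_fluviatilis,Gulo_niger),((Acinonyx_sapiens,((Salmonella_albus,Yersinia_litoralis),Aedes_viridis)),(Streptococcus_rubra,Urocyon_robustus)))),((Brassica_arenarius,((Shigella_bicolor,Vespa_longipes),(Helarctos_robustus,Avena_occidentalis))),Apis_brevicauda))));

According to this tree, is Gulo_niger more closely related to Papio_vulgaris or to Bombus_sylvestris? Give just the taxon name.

The MRCA of Gulo_niger and Papio_vulgaris subtends (Papio_vulgaris,((Anopheles_fluviatilis,Gulo_niger),((Acinonyx_sapiens,((Salmonella_albus,Yersinia_litoralis),Aedes_viridis)),(Streptococcus_rubra,Urocyon_robustus)))) (9 taxa).
The MRCA of Gulo_niger and Bombus_sylvestris is the root, subtending the entire tree (21 taxa).
The first is nested inside the second, so Gulo_niger shares a more recent common ancestor with Papio_vulgaris.

Papio_vulgaris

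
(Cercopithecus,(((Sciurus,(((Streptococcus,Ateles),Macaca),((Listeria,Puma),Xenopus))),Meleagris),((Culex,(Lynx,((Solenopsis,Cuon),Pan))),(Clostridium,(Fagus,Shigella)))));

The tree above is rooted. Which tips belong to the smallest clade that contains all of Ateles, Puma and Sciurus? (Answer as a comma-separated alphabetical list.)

Ateles, Listeria, Macaca, Puma, Sciurus, Streptococcus, Xenopus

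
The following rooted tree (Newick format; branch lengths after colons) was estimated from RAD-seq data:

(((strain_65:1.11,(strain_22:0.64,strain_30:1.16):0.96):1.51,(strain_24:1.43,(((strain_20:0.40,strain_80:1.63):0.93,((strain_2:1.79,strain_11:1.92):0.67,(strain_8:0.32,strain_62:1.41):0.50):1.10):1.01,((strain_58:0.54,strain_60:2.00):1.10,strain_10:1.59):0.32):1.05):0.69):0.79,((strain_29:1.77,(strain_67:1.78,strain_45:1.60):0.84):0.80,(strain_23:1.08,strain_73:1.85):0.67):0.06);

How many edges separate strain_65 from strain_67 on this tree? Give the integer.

7

The MRCA of strain_65 and strain_67 is the root of the tree.
From strain_65 up to that node: 3 branches. From strain_67 up to the same node: 4 branches. Total: 3 + 4 = 7.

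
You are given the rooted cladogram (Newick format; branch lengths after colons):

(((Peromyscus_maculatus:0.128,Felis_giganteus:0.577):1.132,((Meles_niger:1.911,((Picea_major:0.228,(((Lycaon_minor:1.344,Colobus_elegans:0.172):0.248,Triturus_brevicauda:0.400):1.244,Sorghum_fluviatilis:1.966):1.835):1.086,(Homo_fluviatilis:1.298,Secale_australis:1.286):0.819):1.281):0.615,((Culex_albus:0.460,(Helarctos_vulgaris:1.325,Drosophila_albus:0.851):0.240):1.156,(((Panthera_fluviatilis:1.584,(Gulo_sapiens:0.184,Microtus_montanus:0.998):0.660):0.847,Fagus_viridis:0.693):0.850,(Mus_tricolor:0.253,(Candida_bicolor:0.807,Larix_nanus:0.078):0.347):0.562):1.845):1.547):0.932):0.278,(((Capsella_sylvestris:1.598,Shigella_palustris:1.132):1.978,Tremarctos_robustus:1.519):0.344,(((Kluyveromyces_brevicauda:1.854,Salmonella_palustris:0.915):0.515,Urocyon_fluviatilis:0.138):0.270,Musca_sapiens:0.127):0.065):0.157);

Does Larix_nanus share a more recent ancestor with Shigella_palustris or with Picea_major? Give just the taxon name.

Picea_major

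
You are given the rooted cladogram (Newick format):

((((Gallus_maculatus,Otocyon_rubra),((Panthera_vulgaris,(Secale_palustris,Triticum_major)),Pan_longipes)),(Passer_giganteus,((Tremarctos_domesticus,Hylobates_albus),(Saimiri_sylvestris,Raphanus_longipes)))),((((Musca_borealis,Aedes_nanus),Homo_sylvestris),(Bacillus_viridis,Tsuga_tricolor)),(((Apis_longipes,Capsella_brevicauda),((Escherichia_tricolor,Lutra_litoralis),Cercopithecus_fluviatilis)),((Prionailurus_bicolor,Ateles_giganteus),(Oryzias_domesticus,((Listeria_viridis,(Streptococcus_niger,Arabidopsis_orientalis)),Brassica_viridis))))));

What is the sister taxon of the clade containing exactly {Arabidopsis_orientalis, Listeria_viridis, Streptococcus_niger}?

Brassica_viridis

The clade containing exactly {Arabidopsis_orientalis, Listeria_viridis, Streptococcus_niger} attaches to the tree at the node subtending ((Listeria_viridis,(Streptococcus_niger,Arabidopsis_orientalis)),Brassica_viridis).
The other lineage descending from that same node — the sister group — is the single tip Brassica_viridis.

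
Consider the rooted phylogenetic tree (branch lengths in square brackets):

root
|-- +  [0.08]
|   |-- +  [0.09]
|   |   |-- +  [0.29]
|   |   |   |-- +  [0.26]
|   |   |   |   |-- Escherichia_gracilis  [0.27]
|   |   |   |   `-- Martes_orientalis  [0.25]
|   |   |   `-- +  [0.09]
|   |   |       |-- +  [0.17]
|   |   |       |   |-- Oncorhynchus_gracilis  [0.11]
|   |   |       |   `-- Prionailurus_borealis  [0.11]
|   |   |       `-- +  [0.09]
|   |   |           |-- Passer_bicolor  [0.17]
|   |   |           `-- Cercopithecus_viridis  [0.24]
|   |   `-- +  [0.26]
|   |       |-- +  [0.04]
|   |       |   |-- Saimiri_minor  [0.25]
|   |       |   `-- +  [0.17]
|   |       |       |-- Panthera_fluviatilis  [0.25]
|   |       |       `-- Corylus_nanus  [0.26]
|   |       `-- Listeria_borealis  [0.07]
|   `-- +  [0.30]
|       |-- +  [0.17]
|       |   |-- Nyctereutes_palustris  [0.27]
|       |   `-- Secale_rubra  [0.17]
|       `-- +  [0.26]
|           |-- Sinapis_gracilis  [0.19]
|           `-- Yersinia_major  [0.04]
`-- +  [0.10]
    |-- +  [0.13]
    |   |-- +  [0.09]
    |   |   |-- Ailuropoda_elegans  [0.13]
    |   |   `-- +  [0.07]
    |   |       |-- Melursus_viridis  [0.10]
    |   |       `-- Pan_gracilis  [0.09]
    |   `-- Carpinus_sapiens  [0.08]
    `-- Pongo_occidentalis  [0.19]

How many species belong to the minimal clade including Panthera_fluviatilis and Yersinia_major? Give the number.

The MRCA of Panthera_fluviatilis and Yersinia_major is the node subtending ((((Escherichia_gracilis,Martes_orientalis),((Oncorhynchus_gracilis,Prionailurus_borealis),(Passer_bicolor,Cercopithecus_viridis))),((Saimiri_minor,(Panthera_fluviatilis,Corylus_nanus)),Listeria_borealis)),((Nyctereutes_palustris,Secale_rubra),(Sinapis_gracilis,Yersinia_major))).
That clade contains 14 terminal taxa: Cercopithecus_viridis, Corylus_nanus, Escherichia_gracilis, Listeria_borealis, Martes_orientalis, Nyctereutes_palustris, Oncorhynchus_gracilis, Panthera_fluviatilis, Passer_bicolor, Prionailurus_borealis, Saimiri_minor, Secale_rubra, Sinapis_gracilis, Yersinia_major.

14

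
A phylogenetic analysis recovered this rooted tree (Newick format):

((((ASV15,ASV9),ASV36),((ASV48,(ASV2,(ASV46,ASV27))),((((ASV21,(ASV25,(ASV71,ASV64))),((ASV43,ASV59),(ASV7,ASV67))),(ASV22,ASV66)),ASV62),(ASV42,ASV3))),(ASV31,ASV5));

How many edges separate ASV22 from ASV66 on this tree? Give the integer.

The MRCA of ASV22 and ASV66 is the node subtending (ASV22,ASV66).
From ASV22 up to that node: 1 branch. From ASV66 up to the same node: 1 branch. Total: 1 + 1 = 2.

2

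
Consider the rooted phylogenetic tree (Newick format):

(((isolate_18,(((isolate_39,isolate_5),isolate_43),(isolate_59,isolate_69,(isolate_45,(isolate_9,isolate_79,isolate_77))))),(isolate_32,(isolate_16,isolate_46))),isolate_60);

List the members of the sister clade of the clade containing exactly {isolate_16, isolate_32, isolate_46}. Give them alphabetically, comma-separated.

The clade containing exactly {isolate_16, isolate_32, isolate_46} attaches to the tree at the node subtending ((isolate_18,(((isolate_39,isolate_5),isolate_43),(isolate_59,isolate_69,(isolate_45,(isolate_9,isolate_79,isolate_77))))),(isolate_32,(isolate_16,isolate_46))).
The other lineage descending from that same node — the sister group — is (isolate_18,(((isolate_39,isolate_5),isolate_43),(isolate_59,isolate_69,(isolate_45,(isolate_9,isolate_79,isolate_77))))); its 10 tips in alphabetical order are the answer.

isolate_18, isolate_39, isolate_43, isolate_45, isolate_5, isolate_59, isolate_69, isolate_77, isolate_79, isolate_9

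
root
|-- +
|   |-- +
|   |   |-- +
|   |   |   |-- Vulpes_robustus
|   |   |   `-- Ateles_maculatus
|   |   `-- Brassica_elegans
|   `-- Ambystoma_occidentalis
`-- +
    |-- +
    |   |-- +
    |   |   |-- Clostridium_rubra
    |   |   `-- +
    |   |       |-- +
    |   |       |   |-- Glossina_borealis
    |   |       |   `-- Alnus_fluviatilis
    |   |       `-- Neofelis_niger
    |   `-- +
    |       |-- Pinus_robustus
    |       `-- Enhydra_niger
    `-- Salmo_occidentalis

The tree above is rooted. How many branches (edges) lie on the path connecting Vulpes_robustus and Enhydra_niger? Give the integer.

The MRCA of Vulpes_robustus and Enhydra_niger is the root of the tree.
From Vulpes_robustus up to that node: 4 branches. From Enhydra_niger up to the same node: 4 branches. Total: 4 + 4 = 8.

8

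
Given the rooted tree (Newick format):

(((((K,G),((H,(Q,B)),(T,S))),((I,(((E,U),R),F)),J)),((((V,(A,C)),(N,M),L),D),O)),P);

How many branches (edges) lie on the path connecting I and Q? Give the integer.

The MRCA of I and Q is the node subtending (((K,G),((H,(Q,B)),(T,S))),((I,(((E,U),R),F)),J)).
From I up to that node: 3 branches. From Q up to the same node: 5 branches. Total: 3 + 5 = 8.

8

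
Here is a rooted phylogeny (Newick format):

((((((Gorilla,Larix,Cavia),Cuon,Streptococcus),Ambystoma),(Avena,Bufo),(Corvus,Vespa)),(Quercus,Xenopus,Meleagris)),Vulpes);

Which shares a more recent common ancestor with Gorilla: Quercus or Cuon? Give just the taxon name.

Cuon

The MRCA of Gorilla and Cuon subtends ((Gorilla,Larix,Cavia),Cuon,Streptococcus) (5 taxa).
The MRCA of Gorilla and Quercus subtends (((((Gorilla,Larix,Cavia),Cuon,Streptococcus),Ambystoma),(Avena,Bufo),(Corvus,Vespa)),(Quercus,Xenopus,Meleagris)) (13 taxa).
The first is nested inside the second, so Gorilla shares a more recent common ancestor with Cuon.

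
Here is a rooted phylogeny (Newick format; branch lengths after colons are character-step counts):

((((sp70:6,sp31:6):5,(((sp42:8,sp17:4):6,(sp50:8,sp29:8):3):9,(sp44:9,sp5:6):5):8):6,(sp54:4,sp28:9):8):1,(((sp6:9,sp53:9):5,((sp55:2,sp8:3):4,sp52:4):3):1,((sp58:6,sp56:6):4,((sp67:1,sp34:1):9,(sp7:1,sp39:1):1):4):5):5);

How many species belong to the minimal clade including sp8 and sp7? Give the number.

The MRCA of sp8 and sp7 is the node subtending (((sp6,sp53),((sp55,sp8),sp52)),((sp58,sp56),((sp67,sp34),(sp7,sp39)))).
That clade contains 11 terminal taxa: sp34, sp39, sp52, sp53, sp55, sp56, sp58, sp6, sp67, sp7, sp8.

11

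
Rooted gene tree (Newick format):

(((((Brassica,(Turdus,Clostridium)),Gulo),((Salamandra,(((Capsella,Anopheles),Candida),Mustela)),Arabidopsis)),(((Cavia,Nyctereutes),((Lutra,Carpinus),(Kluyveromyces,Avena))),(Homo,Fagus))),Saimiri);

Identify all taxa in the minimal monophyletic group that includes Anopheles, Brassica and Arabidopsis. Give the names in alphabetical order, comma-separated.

Anopheles, Arabidopsis, Brassica, Candida, Capsella, Clostridium, Gulo, Mustela, Salamandra, Turdus

Tracing Anopheles: it sits inside (Capsella,Anopheles).
Tracing Brassica: it sits inside (Brassica,(Turdus,Clostridium)).
Tracing Arabidopsis: it sits inside ((Salamandra,(((Capsella,Anopheles),Candida),Mustela)),Arabidopsis).
The smallest clade enclosing all 3 is (((Brassica,(Turdus,Clostridium)),Gulo),((Salamandra,(((Capsella,Anopheles),Candida),Mustela)),Arabidopsis)); the answer is its 10 terminal taxa in alphabetical order.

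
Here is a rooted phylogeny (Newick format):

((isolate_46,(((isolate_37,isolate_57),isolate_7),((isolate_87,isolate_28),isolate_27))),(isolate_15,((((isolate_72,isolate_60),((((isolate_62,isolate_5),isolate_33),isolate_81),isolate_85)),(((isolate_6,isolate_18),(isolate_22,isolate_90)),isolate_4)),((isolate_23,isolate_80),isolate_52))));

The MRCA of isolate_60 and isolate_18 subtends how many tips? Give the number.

The MRCA of isolate_60 and isolate_18 is the node subtending (((isolate_72,isolate_60),((((isolate_62,isolate_5),isolate_33),isolate_81),isolate_85)),(((isolate_6,isolate_18),(isolate_22,isolate_90)),isolate_4)).
That clade contains 12 terminal taxa: isolate_18, isolate_22, isolate_33, isolate_4, isolate_5, isolate_6, isolate_60, isolate_62, isolate_72, isolate_81, isolate_85, isolate_90.

12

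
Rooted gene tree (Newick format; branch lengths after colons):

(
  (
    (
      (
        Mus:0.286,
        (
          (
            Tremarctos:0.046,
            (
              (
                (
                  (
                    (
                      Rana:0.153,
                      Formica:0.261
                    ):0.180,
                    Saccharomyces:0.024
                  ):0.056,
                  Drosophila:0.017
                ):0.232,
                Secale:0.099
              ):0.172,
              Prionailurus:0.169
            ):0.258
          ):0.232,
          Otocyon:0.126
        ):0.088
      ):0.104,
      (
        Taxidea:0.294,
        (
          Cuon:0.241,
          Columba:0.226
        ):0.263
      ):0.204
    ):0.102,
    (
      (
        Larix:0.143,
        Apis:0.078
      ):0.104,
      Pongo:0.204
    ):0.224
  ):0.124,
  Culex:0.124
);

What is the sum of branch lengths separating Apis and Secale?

1.461

The path runs Apis → … → MRCA → … → Secale; the MRCA is the node subtending (((Mus,((Tremarctos,(((((Rana,Formica),Saccharomyces),Drosophila),Secale),Prionailurus)),Otocyon)),(Taxidea,(Cuon,Columba))),((Larix,Apis),Pongo)).
Branch lengths along that path: 0.078 + 0.104 + 0.224 + 0.102 + 0.104 + 0.088 + 0.232 + 0.258 + 0.172 + 0.099 = 1.461.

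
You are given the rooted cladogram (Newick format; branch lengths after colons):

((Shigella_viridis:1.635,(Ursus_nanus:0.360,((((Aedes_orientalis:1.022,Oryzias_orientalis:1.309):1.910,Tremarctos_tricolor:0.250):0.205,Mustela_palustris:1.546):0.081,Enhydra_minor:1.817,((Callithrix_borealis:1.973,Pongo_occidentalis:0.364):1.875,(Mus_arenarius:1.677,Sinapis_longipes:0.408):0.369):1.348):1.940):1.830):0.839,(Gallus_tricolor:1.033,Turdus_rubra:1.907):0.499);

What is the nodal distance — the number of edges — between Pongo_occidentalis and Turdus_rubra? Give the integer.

8

The MRCA of Pongo_occidentalis and Turdus_rubra is the root of the tree.
From Pongo_occidentalis up to that node: 6 branches. From Turdus_rubra up to the same node: 2 branches. Total: 6 + 2 = 8.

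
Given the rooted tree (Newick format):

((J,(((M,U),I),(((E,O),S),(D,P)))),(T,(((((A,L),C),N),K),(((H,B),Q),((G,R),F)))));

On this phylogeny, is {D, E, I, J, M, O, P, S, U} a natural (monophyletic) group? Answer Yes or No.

Yes

The most recent common ancestor of these taxa subtends (J,(((M,U),I),(((E,O),S),(D,P)))).
That clade has exactly 9 tips — every listed taxon and nothing else — so the group is monophyletic.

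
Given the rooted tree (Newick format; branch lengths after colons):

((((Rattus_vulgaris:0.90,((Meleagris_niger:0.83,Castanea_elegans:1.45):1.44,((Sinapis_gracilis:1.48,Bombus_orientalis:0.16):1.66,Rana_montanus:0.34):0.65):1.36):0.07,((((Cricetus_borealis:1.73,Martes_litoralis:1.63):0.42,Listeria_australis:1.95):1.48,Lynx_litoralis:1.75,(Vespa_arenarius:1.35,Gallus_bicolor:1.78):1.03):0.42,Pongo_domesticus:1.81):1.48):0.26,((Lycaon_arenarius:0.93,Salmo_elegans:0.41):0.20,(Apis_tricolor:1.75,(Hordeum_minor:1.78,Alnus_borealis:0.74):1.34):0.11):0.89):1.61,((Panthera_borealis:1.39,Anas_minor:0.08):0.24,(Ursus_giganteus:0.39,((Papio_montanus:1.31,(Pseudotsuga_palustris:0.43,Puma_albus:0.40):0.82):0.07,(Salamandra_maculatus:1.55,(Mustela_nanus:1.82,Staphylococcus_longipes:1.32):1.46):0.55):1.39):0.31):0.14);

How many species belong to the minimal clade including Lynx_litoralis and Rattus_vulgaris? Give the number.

The MRCA of Lynx_litoralis and Rattus_vulgaris is the node subtending ((Rattus_vulgaris,((Meleagris_niger,Castanea_elegans),((Sinapis_gracilis,Bombus_orientalis),Rana_montanus))),((((Cricetus_borealis,Martes_litoralis),Listeria_australis),Lynx_litoralis,(Vespa_arenarius,Gallus_bicolor)),Pongo_domesticus)).
That clade contains 13 terminal taxa: Bombus_orientalis, Castanea_elegans, Cricetus_borealis, Gallus_bicolor, Listeria_australis, Lynx_litoralis, Martes_litoralis, Meleagris_niger, Pongo_domesticus, Rana_montanus, Rattus_vulgaris, Sinapis_gracilis, Vespa_arenarius.

13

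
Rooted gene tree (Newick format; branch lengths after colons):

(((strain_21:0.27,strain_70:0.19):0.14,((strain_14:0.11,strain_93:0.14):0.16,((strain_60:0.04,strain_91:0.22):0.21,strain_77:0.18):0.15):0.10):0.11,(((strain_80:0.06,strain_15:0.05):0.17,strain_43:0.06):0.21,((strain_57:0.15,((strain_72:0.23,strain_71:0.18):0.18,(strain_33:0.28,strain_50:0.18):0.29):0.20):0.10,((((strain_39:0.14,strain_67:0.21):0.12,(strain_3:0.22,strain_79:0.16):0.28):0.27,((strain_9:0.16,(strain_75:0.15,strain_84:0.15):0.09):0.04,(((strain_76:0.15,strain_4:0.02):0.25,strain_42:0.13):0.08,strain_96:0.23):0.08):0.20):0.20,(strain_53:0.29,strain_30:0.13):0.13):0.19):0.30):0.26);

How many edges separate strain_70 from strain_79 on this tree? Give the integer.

The MRCA of strain_70 and strain_79 is the root of the tree.
From strain_70 up to that node: 3 branches. From strain_79 up to the same node: 7 branches. Total: 3 + 7 = 10.

10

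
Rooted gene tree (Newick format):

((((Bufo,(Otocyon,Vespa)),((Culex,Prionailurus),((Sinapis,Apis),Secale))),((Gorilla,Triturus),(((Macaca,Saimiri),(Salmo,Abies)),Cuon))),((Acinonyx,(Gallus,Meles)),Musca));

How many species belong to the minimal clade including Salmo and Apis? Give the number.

The MRCA of Salmo and Apis is the node subtending (((Bufo,(Otocyon,Vespa)),((Culex,Prionailurus),((Sinapis,Apis),Secale))),((Gorilla,Triturus),(((Macaca,Saimiri),(Salmo,Abies)),Cuon))).
That clade contains 15 terminal taxa: Abies, Apis, Bufo, Culex, Cuon, Gorilla, Macaca, Otocyon, Prionailurus, Saimiri, Salmo, Secale, Sinapis, Triturus, Vespa.

15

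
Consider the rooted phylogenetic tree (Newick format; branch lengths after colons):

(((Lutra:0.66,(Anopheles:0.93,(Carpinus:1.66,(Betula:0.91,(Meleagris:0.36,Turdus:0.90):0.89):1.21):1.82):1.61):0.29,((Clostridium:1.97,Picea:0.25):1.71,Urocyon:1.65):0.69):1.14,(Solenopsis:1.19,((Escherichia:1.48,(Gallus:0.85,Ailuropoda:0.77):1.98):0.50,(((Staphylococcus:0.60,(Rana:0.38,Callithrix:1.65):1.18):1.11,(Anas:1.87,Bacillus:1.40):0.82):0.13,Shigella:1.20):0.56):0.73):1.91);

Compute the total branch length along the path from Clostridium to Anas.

11.53

The path runs Clostridium → … → MRCA → … → Anas; the MRCA is the root of the tree.
Branch lengths along that path: 1.97 + 1.71 + 0.69 + 1.14 + 1.91 + 0.73 + 0.56 + 0.13 + 0.82 + 1.87 = 11.53.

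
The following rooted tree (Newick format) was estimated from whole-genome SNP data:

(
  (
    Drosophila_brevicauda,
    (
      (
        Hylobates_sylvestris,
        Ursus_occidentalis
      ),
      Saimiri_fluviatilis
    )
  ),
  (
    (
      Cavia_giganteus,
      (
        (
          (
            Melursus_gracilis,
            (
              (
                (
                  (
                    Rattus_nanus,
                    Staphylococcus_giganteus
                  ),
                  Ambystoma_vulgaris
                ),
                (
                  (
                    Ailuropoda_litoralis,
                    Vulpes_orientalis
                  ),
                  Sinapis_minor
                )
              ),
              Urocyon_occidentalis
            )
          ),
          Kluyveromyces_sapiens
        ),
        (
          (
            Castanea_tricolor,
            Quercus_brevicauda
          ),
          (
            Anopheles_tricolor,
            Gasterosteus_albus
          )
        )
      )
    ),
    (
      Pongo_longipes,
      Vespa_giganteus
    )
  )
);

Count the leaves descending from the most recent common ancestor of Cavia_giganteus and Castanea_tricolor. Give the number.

14

The MRCA of Cavia_giganteus and Castanea_tricolor is the node subtending (Cavia_giganteus,(((Melursus_gracilis,((((Rattus_nanus,Staphylococcus_giganteus),Ambystoma_vulgaris),((Ailuropoda_litoralis,Vulpes_orientalis),Sinapis_minor)),Urocyon_occidentalis)),Kluyveromyces_sapiens),((Castanea_tricolor,Quercus_brevicauda),(Anopheles_tricolor,Gasterosteus_albus)))).
That clade contains 14 terminal taxa: Ailuropoda_litoralis, Ambystoma_vulgaris, Anopheles_tricolor, Castanea_tricolor, Cavia_giganteus, Gasterosteus_albus, Kluyveromyces_sapiens, Melursus_gracilis, Quercus_brevicauda, Rattus_nanus, Sinapis_minor, Staphylococcus_giganteus, Urocyon_occidentalis, Vulpes_orientalis.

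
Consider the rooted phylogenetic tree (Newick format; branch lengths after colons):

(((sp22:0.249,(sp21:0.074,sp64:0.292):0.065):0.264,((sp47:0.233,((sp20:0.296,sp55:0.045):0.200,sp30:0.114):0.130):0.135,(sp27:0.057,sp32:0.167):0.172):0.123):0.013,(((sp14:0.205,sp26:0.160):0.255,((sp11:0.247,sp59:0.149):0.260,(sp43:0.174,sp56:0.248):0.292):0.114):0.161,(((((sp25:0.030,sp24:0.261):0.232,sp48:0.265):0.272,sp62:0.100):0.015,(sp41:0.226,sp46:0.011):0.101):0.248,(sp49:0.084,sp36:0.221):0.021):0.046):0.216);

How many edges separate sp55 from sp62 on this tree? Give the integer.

11

The MRCA of sp55 and sp62 is the root of the tree.
From sp55 up to that node: 6 branches. From sp62 up to the same node: 5 branches. Total: 6 + 5 = 11.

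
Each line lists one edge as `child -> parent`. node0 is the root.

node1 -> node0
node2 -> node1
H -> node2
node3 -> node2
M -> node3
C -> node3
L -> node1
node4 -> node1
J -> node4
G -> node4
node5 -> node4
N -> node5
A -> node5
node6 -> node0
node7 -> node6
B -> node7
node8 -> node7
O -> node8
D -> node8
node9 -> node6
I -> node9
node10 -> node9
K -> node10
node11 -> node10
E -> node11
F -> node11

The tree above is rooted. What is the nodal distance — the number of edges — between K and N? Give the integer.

8

The MRCA of K and N is the root of the tree.
From K up to that node: 4 branches. From N up to the same node: 4 branches. Total: 4 + 4 = 8.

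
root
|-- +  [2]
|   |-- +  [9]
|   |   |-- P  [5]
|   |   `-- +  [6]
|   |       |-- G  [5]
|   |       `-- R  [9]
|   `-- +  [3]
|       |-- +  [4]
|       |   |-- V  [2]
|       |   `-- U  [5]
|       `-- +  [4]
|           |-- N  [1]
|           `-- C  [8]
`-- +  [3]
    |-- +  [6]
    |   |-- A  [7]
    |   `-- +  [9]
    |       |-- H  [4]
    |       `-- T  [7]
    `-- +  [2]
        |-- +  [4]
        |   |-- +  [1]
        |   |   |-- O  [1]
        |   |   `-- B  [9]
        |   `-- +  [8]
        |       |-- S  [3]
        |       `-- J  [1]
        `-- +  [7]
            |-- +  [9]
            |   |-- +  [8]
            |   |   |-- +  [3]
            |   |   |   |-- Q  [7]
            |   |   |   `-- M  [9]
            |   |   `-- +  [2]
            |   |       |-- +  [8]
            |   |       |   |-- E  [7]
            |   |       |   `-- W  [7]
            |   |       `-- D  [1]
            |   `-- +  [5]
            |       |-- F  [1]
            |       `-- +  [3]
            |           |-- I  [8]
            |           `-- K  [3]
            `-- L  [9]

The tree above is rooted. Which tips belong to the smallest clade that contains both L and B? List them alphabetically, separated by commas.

Tracing L: it sits inside ((((Q,M),((E,W),D)),(F,(I,K))),L).
Tracing B: it sits inside (O,B).
The smallest clade enclosing both is (((O,B),(S,J)),((((Q,M),((E,W),D)),(F,(I,K))),L)); the answer is its 13 terminal taxa in alphabetical order.

B, D, E, F, I, J, K, L, M, O, Q, S, W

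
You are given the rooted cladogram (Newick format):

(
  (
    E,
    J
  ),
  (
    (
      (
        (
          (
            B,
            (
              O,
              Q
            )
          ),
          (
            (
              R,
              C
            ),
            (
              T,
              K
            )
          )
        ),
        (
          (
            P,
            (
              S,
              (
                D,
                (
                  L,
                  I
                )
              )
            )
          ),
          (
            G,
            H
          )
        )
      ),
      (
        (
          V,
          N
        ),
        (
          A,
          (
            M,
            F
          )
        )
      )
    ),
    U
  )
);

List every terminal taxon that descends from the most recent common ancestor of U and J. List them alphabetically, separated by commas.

A, B, C, D, E, F, G, H, I, J, K, L, M, N, O, P, Q, R, S, T, U, V

Tracing U: it sits inside (((((B,(O,Q)),((R,C),(T,K))),((P,(S,(D,(L,I)))),(G,H))),((V,N),(A,(M,F)))),U).
Tracing J: it sits inside (E,J).
The smallest clade enclosing both is the whole tree (their MRCA is the root), so the answer is all 22 tips in alphabetical order.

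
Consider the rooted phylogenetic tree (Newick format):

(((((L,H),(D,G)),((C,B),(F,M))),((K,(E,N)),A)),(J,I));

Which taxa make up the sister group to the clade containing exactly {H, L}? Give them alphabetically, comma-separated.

D, G

The clade containing exactly {H, L} attaches to the tree at the node subtending ((L,H),(D,G)).
The other lineage descending from that same node — the sister group — is (D,G); its 2 tips in alphabetical order are the answer.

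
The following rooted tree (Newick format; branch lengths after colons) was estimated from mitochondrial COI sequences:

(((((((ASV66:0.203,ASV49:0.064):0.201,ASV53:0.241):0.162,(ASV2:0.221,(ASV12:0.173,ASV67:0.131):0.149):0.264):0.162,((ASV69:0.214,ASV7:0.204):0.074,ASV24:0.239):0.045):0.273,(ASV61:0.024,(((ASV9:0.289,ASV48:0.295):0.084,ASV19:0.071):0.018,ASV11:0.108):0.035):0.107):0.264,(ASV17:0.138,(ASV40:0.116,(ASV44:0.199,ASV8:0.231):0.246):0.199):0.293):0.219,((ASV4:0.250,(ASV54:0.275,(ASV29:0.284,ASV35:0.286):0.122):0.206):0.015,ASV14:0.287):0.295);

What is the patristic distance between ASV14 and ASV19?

The path runs ASV14 → … → MRCA → … → ASV19; the MRCA is the root of the tree.
Branch lengths along that path: 0.287 + 0.295 + 0.219 + 0.264 + 0.107 + 0.035 + 0.018 + 0.071 = 1.296.

1.296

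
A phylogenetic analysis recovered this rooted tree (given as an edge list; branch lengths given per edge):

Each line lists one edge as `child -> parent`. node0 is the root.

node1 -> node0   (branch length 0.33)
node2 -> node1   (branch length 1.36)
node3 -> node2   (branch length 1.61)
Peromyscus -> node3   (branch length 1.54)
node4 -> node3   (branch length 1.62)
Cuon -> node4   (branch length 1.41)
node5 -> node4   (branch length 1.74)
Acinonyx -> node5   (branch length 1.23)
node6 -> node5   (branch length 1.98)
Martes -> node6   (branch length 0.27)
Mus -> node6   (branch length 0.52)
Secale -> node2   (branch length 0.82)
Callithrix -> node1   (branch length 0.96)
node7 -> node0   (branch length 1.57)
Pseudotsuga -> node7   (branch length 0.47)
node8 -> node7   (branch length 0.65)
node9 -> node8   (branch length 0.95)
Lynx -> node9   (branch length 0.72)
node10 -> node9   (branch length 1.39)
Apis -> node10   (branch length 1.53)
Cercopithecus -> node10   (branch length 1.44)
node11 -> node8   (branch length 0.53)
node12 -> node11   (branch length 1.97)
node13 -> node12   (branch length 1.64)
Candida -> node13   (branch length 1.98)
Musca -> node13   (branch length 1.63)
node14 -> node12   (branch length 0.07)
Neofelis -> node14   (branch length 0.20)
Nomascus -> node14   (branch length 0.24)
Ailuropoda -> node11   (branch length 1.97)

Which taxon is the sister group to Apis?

Apis attaches to the tree at the node subtending (Apis,Cercopithecus).
The other lineage descending from that same node — the sister group — is the single tip Cercopithecus.

Cercopithecus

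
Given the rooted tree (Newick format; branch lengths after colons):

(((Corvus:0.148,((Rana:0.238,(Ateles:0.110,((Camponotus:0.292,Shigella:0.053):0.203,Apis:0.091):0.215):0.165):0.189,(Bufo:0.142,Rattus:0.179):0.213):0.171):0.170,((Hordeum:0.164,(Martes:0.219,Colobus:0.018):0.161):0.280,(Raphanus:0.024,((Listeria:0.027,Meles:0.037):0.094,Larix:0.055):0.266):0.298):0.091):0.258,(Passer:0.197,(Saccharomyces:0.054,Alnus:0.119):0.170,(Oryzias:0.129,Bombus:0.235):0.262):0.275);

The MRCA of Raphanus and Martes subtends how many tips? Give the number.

The MRCA of Raphanus and Martes is the node subtending ((Hordeum,(Martes,Colobus)),(Raphanus,((Listeria,Meles),Larix))).
That clade contains 7 terminal taxa: Colobus, Hordeum, Larix, Listeria, Martes, Meles, Raphanus.

7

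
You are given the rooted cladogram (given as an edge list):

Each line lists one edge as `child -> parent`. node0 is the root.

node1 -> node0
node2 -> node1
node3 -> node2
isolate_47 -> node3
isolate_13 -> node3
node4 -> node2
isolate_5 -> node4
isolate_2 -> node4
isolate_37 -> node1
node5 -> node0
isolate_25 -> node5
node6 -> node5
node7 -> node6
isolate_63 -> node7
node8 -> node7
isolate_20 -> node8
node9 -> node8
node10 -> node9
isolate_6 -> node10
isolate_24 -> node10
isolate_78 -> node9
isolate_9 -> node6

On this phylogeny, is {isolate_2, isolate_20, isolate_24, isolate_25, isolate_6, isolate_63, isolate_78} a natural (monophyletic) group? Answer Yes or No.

No

The MRCA of the listed taxa is the root, so the smallest clade containing them is the whole tree.
That clade also contains isolate_13, isolate_37, isolate_47, isolate_5, isolate_9, which are not in the proposed group, so the group is not monophyletic.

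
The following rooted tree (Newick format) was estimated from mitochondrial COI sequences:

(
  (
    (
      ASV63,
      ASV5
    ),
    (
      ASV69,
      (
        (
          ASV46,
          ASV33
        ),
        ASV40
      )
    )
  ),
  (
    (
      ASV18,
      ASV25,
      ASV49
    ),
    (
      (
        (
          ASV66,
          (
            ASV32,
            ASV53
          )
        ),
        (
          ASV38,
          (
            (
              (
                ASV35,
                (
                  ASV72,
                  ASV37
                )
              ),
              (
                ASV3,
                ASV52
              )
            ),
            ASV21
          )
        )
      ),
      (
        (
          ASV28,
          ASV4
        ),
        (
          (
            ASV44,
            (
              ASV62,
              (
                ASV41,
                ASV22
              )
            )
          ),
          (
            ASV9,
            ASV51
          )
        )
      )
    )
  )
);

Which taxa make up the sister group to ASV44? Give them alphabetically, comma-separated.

ASV22, ASV41, ASV62

ASV44 attaches to the tree at the node subtending (ASV44,(ASV62,(ASV41,ASV22))).
The other lineage descending from that same node — the sister group — is (ASV62,(ASV41,ASV22)); its 3 tips in alphabetical order are the answer.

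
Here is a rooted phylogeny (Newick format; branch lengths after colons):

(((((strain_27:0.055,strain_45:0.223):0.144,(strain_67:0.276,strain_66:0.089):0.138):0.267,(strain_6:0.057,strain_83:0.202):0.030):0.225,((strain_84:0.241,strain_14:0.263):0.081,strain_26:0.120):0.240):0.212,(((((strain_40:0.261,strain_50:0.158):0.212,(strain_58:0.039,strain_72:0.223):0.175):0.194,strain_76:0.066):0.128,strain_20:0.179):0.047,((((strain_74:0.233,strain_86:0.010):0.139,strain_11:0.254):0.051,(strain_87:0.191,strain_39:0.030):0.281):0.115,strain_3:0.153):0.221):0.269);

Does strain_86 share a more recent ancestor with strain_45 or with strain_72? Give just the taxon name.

strain_72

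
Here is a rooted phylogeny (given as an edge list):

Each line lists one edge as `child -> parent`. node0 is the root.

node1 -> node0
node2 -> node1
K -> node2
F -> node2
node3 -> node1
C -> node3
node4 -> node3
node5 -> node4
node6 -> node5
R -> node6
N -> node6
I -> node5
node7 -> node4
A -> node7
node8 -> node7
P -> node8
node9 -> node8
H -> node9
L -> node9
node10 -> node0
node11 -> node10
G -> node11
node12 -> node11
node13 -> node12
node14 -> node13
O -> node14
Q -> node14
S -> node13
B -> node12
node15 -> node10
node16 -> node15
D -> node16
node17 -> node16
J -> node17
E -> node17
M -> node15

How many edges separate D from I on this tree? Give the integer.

9

The MRCA of D and I is the root of the tree.
From D up to that node: 4 branches. From I up to the same node: 5 branches. Total: 4 + 5 = 9.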